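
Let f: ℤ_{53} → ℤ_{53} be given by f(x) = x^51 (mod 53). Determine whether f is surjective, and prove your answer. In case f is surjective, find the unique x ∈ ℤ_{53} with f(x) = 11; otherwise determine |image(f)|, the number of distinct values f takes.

Since 53 is prime, the nonzero elements of ℤ_{53} form a cyclic group of order 52.
As gcd(51, 52) = 1, raising to the 51st power is a bijection on this group: if a^51 ≡ b^51 then (ab^{−1})^51 = 1, and the only element of order dividing gcd(51, 52) = 1 is 1, so a = b.
With f(0) = 0 this makes f injective on all of ℤ_{53}, hence bijective (finite equal-size domain and codomain). In particular f is surjective.
Since f is surjective, we find the preimage of 11. The inverse of x ↦ x^51 on (ℤ_{53})^× is x ↦ x^51, because 51·51 = 2601 = 50·52 + 1 ≡ 1 (mod 52) and x^{52} = 1 for x ≠ 0 (Fermat). So f⁻¹(11) = 11^51 mod 53.
Repeated squaring mod 53: 11^1 ≡ 11, 11^2 ≡ 11² = 121 ≡ 15, 11^4 ≡ 15² = 225 ≡ 13, 11^8 ≡ 13² = 169 ≡ 10, 11^16 ≡ 10² = 100 ≡ 47, 11^32 ≡ 47² = 2209 ≡ 36. Since 51 = 32 + 16 + 2 + 1, 11^51 ≡ 36·47·15·11: 36·47 = 1692 ≡ 49, then 49·15 = 735 ≡ 46, then 46·11 = 506 ≡ 29. So 11^51 ≡ 29 (mod 53).
Hence f⁻¹(11) = 29.

29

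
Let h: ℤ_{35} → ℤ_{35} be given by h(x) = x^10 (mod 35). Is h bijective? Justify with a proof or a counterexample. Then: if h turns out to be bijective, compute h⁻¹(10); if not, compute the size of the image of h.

12

h(1) = 1^10 = 1.
h(6): Repeated squaring mod 35: 6^1 ≡ 6, 6^2 ≡ 6² = 36 ≡ 1, 6^4 ≡ 1² = 1, 6^8 ≡ 1² = 1. Since 10 = 8 + 2, 6^10 ≡ 1·1: 1·1 = 1. So 6^10 ≡ 1 (mod 35).
So h(1) = h(6) = 1 while 1 ≠ 6, thus h is not injective, hence not bijective.
Since h is not bijective, we determine |image(h)|. Computing x^10 mod 35 for each x (by repeated squaring, reducing mod 35 at every step), the values h(0), h(1), …, h(34) are: 0, 1, 9, 4, 11, 30, 1, 14, 29, 16, 25, 11, 9, 29, 21, 15, 16, 4, 4, 16, 15, 21, 29, 9, 11, 25, 16, 29, 14, 1, 30, 11, 4, 9, 1.
The distinct values are {0, 1, 4, 9, 11, 14, 15, 16, 21, 25, 29, 30}; there are 12 of them.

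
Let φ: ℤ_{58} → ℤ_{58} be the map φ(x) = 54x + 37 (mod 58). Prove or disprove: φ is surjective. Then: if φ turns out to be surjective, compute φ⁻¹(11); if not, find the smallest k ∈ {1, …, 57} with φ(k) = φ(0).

Since gcd(54, 58) = 2, we have 54x ≡ 0 (mod 2) for all x, so φ(x) ≡ 1 (mod 2).
But 0 ≢ 1 (mod 2), so 0 ∈ ℤ_{58} has no preimage. Hence φ is not surjective.
Since φ is not surjective, we find the least positive k with φ(k) = φ(0): this means 54k ≡ 0 (mod 58), i.e. 58 ∣ 54k. Since gcd(54, 58) = 2, dividing through by 2 this holds exactly when 29 ∣ 27k, and as gcd(27, 29) = 1, exactly when 29 ∣ k.
The smallest positive such k is 29.

29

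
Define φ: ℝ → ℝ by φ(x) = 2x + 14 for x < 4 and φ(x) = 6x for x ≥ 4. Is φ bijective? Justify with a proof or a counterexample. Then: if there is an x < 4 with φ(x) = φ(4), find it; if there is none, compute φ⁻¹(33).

Both pieces are strictly increasing (slopes 2 and 6), so each is injective on its own interval.
The left piece maps (−∞, 4) onto (−∞, 22); the right piece maps [4, ∞) onto [24, ∞).
The images leave a gap (22 has no preimage), so φ is not surjective, hence not bijective.
Because the two images are disjoint, no x < 4 has φ(x) = φ(4), so we compute φ⁻¹(33): 33 lies in [24, ∞), so solve 6x = 33: x = (33 − 0)/6 = 11/2.

11/2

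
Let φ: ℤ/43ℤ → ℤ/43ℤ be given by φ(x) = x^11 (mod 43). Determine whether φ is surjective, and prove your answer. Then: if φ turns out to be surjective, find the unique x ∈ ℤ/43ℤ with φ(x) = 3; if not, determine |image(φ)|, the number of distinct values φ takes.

34

Since 43 is prime, the nonzero elements of ℤ/43ℤ form a cyclic group of order 42.
As gcd(11, 42) = 1, raising to the 11th power is a bijection on this group: if s^11 ≡ t^11 then (st^{−1})^11 = 1, and the only element of order dividing gcd(11, 42) = 1 is 1, so s = t.
With φ(0) = 0 this makes φ injective on all of ℤ/43ℤ, hence bijective (finite equal-size domain and codomain). In particular φ is surjective.
Since φ is surjective, we find the preimage of 3. The inverse of x ↦ x^11 on (ℤ/43ℤ)^× is x ↦ x^23, because 11·23 = 253 = 6·42 + 1 ≡ 1 (mod 42) and x^{42} = 1 for x ≠ 0 (Fermat). So φ⁻¹(3) = 3^23 mod 43.
Repeated squaring mod 43: 3^1 ≡ 3, 3^2 ≡ 3² = 9, 3^4 ≡ 9² = 81 ≡ 38, 3^8 ≡ 38² = 1444 ≡ 25, 3^16 ≡ 25² = 625 ≡ 23. Since 23 = 16 + 4 + 2 + 1, 3^23 ≡ 23·38·9·3: 23·38 = 874 ≡ 14, then 14·9 = 126 ≡ 40, then 40·3 = 120 ≡ 34. So 3^23 ≡ 34 (mod 43).
Hence φ⁻¹(3) = 34.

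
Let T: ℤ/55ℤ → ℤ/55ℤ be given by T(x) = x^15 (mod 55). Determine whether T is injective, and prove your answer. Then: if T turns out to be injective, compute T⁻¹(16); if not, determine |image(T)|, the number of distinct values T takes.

15

T(2): Repeated squaring mod 55: 2^1 ≡ 2, 2^2 ≡ 2² = 4, 2^4 ≡ 4² = 16, 2^8 ≡ 16² = 256 ≡ 36. Since 15 = 8 + 4 + 2 + 1, 2^15 ≡ 36·16·4·2: 36·16 = 576 ≡ 26, then 26·4 = 104 ≡ 49, then 49·2 = 98 ≡ 43. So 2^15 ≡ 43 (mod 55).
T(7): Repeated squaring mod 55: 7^1 ≡ 7, 7^2 ≡ 7² = 49, 7^4 ≡ 49² = 2401 ≡ 36, 7^8 ≡ 36² = 1296 ≡ 31. Since 15 = 8 + 4 + 2 + 1, 7^15 ≡ 31·36·49·7: 31·36 = 1116 ≡ 16, then 16·49 = 784 ≡ 14, then 14·7 = 98 ≡ 43. So 7^15 ≡ 43 (mod 55).
So T(2) = T(7) = 43 while 2 ≠ 7, hence T is not injective.
Since T is not injective, we determine |image(T)|. Computing x^15 mod 55 for each x (by repeated squaring, reducing mod 55 at every step), the values T(0), T(1), …, T(54) are: 0, 1, 43, 12, 34, 45, 21, 43, 32, 34, 10, 11, 23, 32, 34, 45, 1, 43, 32, 54, 45, 21, 33, 12, 54, 45, 1, 23, 32, 54, 10, 1, 43, 22, 34, 10, 1, 23, 12, 54, 10, 21, 23, 32, 44, 45, 21, 23, 12, 34, 10, 21, 43, 12, 54.
The distinct values are {0, 1, 10, 11, 12, 21, 22, 23, 32, 33, 34, 43, 44, 45, 54}; there are 15 of them.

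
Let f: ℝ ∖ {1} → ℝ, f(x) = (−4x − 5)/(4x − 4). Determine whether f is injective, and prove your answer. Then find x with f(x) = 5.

Suppose f(u) = f(v). Cross-multiplying: (−4u − 5)(4v − 4) = (−4v − 5)(4u − 4).
Expanding both sides and cancelling the symmetric terms leaves 36·(u − v) = 0. Since 36 ≠ 0, u = v. Therefore f is injective.
Solving f(x) = 5: cross-multiplying gives −4x − 5 = 5(4x − 4), which rearranges to −24x = −15, so x = 5/8.

5/8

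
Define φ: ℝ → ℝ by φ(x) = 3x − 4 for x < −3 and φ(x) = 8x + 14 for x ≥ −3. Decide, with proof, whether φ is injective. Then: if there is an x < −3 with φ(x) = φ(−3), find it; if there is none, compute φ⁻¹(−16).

Both pieces are strictly increasing (slopes 3 and 8), so each is injective on its own interval.
The left piece maps (−∞, −3) onto (−∞, −13); the right piece maps [−3, ∞) onto [−10, ∞).
These images are disjoint, so no value is attained by both pieces. Thus φ is injective.
Because the two images are disjoint, no x < −3 has φ(x) = φ(−3), so we compute φ⁻¹(−16): −16 lies in (−∞, −13), so solve 3x − 4 = −16: x = (−16 + 4)/3 = −4.

-4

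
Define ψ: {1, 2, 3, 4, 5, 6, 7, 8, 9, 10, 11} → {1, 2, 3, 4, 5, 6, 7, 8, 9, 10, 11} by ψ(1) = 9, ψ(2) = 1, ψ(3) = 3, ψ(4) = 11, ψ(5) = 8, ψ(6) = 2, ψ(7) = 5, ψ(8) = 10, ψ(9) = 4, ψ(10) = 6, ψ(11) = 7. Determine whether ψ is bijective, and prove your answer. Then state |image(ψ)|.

The values 9, 1, 3, 11, 8, 2, 5, 10, 4, 6, 7 are a permutation of {1, 2, 3, 4, 5, 6, 7, 8, 9, 10, 11}: each element appears exactly once.
So ψ is injective and surjective, hence bijective.
The image of ψ is {1, 2, 3, 4, 5, 6, 7, 8, 9, 10, 11}, which has 11 elements.

11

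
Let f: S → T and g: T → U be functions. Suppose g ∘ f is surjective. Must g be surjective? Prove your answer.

Let c ∈ U. Since g ∘ f is surjective, some a ∈ S has g(f(a)) = c. Then b = f(a) ∈ T satisfies g(b) = c. So g is surjective.

surjective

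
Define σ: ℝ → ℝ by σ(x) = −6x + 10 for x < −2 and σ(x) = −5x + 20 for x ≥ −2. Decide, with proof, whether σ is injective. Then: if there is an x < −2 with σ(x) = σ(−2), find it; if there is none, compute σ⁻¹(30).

-10/3

Both pieces are strictly decreasing (slopes −6 and −5), so each is injective on its own interval.
The left piece maps (−∞, −2) onto (22, ∞); the right piece maps [−2, ∞) onto (−∞, 30].
These images overlap. In particular σ(−2) = 30 (right piece), and solving −6x + 10 = 30 on the left piece gives x = −10/3 < −2.
So σ(−10/3) = σ(−2) with −10/3 ≠ −2, and σ is not injective. This x = −10/3 is the requested value below −2.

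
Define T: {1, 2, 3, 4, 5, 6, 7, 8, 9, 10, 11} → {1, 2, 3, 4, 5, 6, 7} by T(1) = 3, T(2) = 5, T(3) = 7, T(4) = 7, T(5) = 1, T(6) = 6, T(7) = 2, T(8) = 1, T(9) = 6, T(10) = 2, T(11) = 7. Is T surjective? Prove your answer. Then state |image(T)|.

6

No element maps to 4, so T is not surjective.
The image of T is {1, 2, 3, 5, 6, 7}, which has 6 elements.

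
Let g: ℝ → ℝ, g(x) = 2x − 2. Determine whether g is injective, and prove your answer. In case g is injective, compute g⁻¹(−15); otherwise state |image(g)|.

Recall: injectivity means: for all x_1, x_2 in the domain, g(x_1) = g(x_2) implies x_1 = x_2.
Suppose g(x_1) = g(x_2). Then 2x_1 − 2 = 2x_2 − 2, thus 2x_1 = 2x_2, hence x_1 = x_2.
Thus g is injective.
Since g is injective, we compute g⁻¹(−15) = (−15 + 2)/2 = −13/2.

-13/2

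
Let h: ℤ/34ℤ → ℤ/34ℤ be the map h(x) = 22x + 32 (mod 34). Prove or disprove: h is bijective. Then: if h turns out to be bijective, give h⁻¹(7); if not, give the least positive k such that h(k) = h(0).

Recall: h is injective when h(x_1) = h(x_2) forces x_1 = x_2.
We have gcd(22, 34) = 2 > 1. Taking x_1 = 0 and x_2 = 17: h(0) = 32 and h(17) = 22·17 + 32 = 406 ≡ 32 (mod 34).
So h(0) = h(17) while 0 ≠ 17, so h is not injective, hence not bijective.
Since h is not bijective, we find the least positive k with h(k) = h(0): this means 22k ≡ 0 (mod 34), i.e. 34 ∣ 22k. Since gcd(22, 34) = 2, dividing through by 2 this holds exactly when 17 ∣ 11k, and as gcd(11, 17) = 1, exactly when 17 ∣ k.
The smallest positive such k is 17.

17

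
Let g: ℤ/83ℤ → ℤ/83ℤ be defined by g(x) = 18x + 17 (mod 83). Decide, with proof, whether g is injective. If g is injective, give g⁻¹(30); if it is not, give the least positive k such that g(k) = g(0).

If g(x_1) = g(x_2), then 18x_1 ≡ 18x_2 (mod 83). Because gcd(18, 83) = 1, we may cancel 18 to get x_1 ≡ x_2 (mod 83).
Thus g is injective.
We now compute 18⁻¹ mod 83 explicitly. Euclid's algorithm: 83 = 4·18 + 11, 18 = 1·11 + 7, 11 = 1·7 + 4, 7 = 1·4 + 3, 4 = 1·3 + 1; back-substituting gives 1 = 60·18 − 13·83, so 18⁻¹ ≡ 60 (mod 83).
Since g is injective, we compute g⁻¹(30): solve 18x + 17 ≡ 30 (mod 83), i.e. 18x ≡ 13 (mod 83).
Multiplying by 18⁻¹ = 60 gives x ≡ 60·13 = 780 = 9·83 + 33 ≡ 33 (mod 83).
Check: g(33) = 18·33 + 17 = 611 = 7·83 + 30 ≡ 30 (mod 83).

33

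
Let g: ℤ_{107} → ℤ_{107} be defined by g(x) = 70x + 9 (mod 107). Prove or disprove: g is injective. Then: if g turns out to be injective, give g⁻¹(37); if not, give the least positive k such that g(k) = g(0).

86

Recall that g is injective if g(s) = g(t) implies s = t.
Suppose g(s) = g(t) in ℤ_{107}. Then 70s + 9 ≡ 70t + 9 (mod 107), so 70(s − t) ≡ 0 (mod 107).
Since gcd(70, 107) = 1, 70 is invertible modulo 107, thus s − t ≡ 0 (mod 107), i.e. s = t.
Hence g is injective.
We now compute 70⁻¹ mod 107 explicitly. Euclid's algorithm: 107 = 1·70 + 37, 70 = 1·37 + 33, 37 = 1·33 + 4, 33 = 8·4 + 1; back-substituting gives 1 = 26·70 − 17·107, so 70⁻¹ ≡ 26 (mod 107).
Since g is injective, we find g⁻¹(37): we need 70x ≡ 37 − 9 ≡ 28 (mod 107). Using 70⁻¹ = 26: x ≡ 26·28 = 728 = 6·107 + 86, so x = 86.
Check: g(86) = 70·86 + 9 = 6029 = 56·107 + 37 ≡ 37 (mod 107).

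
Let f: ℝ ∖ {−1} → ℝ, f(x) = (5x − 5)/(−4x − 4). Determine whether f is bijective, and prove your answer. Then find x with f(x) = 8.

If f(x) = −5/4, cross-multiplying gives −4(5x − 5) = 5(−4x − 4), which simplifies to 20 = −20 — false.  So −5/4 has no preimage and f is not surjective.
So f is not bijective.
Solving f(x) = 8: cross-multiplying gives 5x − 5 = 8(−4x − 4), which rearranges to 37x = −27, so x = −27/37.

-27/37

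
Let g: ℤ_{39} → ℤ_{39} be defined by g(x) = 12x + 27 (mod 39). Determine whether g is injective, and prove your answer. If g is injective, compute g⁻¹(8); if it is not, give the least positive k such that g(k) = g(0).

13

Recall: g is injective when g(x_1) = g(x_2) forces x_1 = x_2.
We have gcd(12, 39) = 3 > 1. Taking x_1 = 0 and x_2 = 13: g(0) = 27 and g(13) = 12·13 + 27 = 183 ≡ 27 (mod 39).
So g(0) = g(13) while 0 ≠ 13, thus g is not injective.
Since g is not injective, we find the least positive k with g(k) = g(0): this means 12k ≡ 0 (mod 39), i.e. 39 ∣ 12k. Since gcd(12, 39) = 3, dividing through by 3 this holds exactly when 13 ∣ 4k, and as gcd(4, 13) = 1, exactly when 13 ∣ k.
The smallest positive such k is 13.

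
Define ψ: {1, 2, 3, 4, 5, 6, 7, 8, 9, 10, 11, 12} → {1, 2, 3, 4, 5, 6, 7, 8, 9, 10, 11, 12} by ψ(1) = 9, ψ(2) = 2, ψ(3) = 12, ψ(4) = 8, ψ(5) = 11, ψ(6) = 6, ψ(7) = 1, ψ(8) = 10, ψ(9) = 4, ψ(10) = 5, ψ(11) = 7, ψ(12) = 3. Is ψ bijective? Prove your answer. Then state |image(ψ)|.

The values 9, 2, 12, 8, 11, 6, 1, 10, 4, 5, 7, 3 are a permutation of {1, 2, 3, 4, 5, 6, 7, 8, 9, 10, 11, 12}: each element appears exactly once.
So ψ is injective and surjective, hence bijective.
The image of ψ is {1, 2, 3, 4, 5, 6, 7, 8, 9, 10, 11, 12}, which has 12 elements.

12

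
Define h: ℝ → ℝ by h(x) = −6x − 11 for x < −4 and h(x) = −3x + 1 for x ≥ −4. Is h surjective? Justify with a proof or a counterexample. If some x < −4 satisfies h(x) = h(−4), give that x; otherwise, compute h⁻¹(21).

-16/3

Both pieces are strictly decreasing (slopes −6 and −3), so each is injective on its own interval.
The left piece maps (−∞, −4) onto (13, ∞); the right piece maps [−4, ∞) onto (−∞, 13].
These images together cover ℝ, so h is surjective.
Because the two images are disjoint, no x < −4 has h(x) = h(−4), so we compute h⁻¹(21): 21 lies in (13, ∞), so solve −6x − 11 = 21: x = (21 + 11)/(−6) = −16/3.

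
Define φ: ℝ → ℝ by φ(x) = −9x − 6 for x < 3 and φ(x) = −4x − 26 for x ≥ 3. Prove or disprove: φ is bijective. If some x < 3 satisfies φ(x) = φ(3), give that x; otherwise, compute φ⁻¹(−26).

Both pieces are strictly decreasing (slopes −9 and −4), so each is injective on its own interval.
The left piece maps (−∞, 3) onto (−33, ∞); the right piece maps [3, ∞) onto (−∞, −38].
The images leave a gap (−33 has no preimage), so φ is not surjective, hence not bijective.
Because the two images are disjoint, no x < 3 has φ(x) = φ(3), so we compute φ⁻¹(−26): −26 lies in (−33, ∞), so solve −9x − 6 = −26: x = (−26 + 6)/(−9) = 20/9.

20/9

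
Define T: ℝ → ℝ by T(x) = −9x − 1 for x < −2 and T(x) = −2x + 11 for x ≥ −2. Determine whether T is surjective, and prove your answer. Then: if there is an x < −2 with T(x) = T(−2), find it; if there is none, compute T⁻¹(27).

Both pieces are strictly decreasing (slopes −9 and −2), so each is injective on its own interval.
The left piece maps (−∞, −2) onto (17, ∞); the right piece maps [−2, ∞) onto (−∞, 15].
The union (17, ∞) ∪ (−∞, 15] omits the interval between 17 and 15; in particular 17 has no preimage. So T is not surjective.
Because the two images are disjoint, no x < −2 has T(x) = T(−2), so we compute T⁻¹(27): 27 lies in (17, ∞), so solve −9x − 1 = 27: x = (27 + 1)/(−9) = −28/9.

-28/9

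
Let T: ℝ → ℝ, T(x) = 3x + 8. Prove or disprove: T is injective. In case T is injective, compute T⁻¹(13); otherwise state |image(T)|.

Suppose T(s) = T(t). Then 3s + 8 = 3t + 8, hence 3s = 3t, so s = t.
Therefore T is injective.
Since T is injective, we compute T⁻¹(13) = (13 − 8)/3 = 5/3.

5/3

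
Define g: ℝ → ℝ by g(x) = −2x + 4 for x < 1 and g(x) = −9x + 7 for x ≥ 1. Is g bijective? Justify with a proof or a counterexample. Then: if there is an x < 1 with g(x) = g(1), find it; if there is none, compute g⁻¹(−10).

17/9

Both pieces are strictly decreasing (slopes −2 and −9), so each is injective on its own interval.
The left piece maps (−∞, 1) onto (2, ∞); the right piece maps [1, ∞) onto (−∞, −2].
The images leave a gap (2 has no preimage), so g is not surjective, hence not bijective.
Because the two images are disjoint, no x < 1 has g(x) = g(1), so we compute g⁻¹(−10): −10 lies in (−∞, −2], so solve −9x + 7 = −10: x = (−10 − 7)/(−9) = 17/9.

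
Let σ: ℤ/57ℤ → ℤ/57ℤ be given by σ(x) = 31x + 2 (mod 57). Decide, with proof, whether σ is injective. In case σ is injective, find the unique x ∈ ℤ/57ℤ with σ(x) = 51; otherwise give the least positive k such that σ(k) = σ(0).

31

By definition, injectivity means: for all x_1, x_2 in the domain, σ(x_1) = σ(x_2) implies x_1 = x_2.
If σ(x_1) = σ(x_2), then 31x_1 ≡ 31x_2 (mod 57). Because gcd(31, 57) = 1, we may cancel 31 to get x_1 ≡ x_2 (mod 57).
Hence σ is injective.
We now compute 31⁻¹ mod 57 explicitly. Euclid's algorithm: 57 = 1·31 + 26, 31 = 1·26 + 5, 26 = 5·5 + 1; back-substituting gives 1 = 46·31 − 25·57, so 31⁻¹ ≡ 46 (mod 57).
Since σ is injective, we compute σ⁻¹(51): solve 31x + 2 ≡ 51 (mod 57), i.e. 31x ≡ 49 (mod 57).
Multiplying by 31⁻¹ = 46 gives x ≡ 46·49 = 2254 = 39·57 + 31 ≡ 31 (mod 57).
Check: σ(31) = 31·31 + 2 = 963 = 16·57 + 51 ≡ 51 (mod 57).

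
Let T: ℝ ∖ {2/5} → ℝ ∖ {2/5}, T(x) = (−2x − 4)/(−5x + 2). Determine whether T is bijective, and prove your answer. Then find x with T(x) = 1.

2

Suppose T(a) = T(b). Cross-multiplying: (−2a − 4)(−5b + 2) = (−2b − 4)(−5a + 2).
Expanding both sides and cancelling the symmetric terms leaves −24·(a − b) = 0. Since −24 ≠ 0, a = b. Thus T is injective.
For any y ≠ 2/5, solving y(−5x + 2) = −2x − 4 for x gives a well-defined x ≠ 2/5. So T is surjective.
Therefore T is bijective.
Solving T(x) = 1: cross-multiplying gives −2x − 4 = 1(−5x + 2), which rearranges to 3x = 6, so x = 2.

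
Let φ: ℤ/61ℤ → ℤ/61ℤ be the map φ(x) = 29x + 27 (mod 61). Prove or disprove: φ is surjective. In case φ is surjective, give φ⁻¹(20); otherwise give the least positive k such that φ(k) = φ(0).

Recall: surjectivity means every element of the codomain has a preimage under φ.
Since gcd(29, 61) = 1, 29 is invertible modulo 61. Euclid's algorithm: 61 = 2·29 + 3, 29 = 9·3 + 2, 3 = 1·2 + 1; back-substituting gives 1 = 40·29 − 19·61, so 29⁻¹ ≡ 40 (mod 61).
For any y ∈ ℤ/61ℤ, x = 40(y − 27) mod 61 satisfies φ(x) = 29·40(y − 27) + 27 ≡ y (since 29·40 ≡ 1 mod 61). So every y has a preimage.
Thus φ is surjective.
Since φ is surjective, we find φ⁻¹(20): we need 29x ≡ 20 − 27 ≡ 54 (mod 61). Using 29⁻¹ = 40: x ≡ 40·54 = 2160 = 35·61 + 25, so x = 25.
Check: φ(25) = 29·25 + 27 = 752 = 12·61 + 20 ≡ 20 (mod 61).

25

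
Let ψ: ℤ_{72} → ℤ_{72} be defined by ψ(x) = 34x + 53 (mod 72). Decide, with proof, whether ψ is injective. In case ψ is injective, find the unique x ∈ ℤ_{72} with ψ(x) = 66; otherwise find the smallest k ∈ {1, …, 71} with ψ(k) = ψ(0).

We have gcd(34, 72) = 2 > 1. Taking x_1 = 0 and x_2 = 36: ψ(0) = 53 and ψ(36) = 34·36 + 53 = 1277 ≡ 53 (mod 72).
So ψ(0) = ψ(36) while 0 ≠ 36, so ψ is not injective.
Since ψ is not injective, we find the least positive k with ψ(k) = ψ(0): this means 34k ≡ 0 (mod 72), i.e. 72 ∣ 34k. Since gcd(34, 72) = 2, dividing through by 2 this holds exactly when 36 ∣ 17k, and as gcd(17, 36) = 1, exactly when 36 ∣ k.
The smallest positive such k is 36.

36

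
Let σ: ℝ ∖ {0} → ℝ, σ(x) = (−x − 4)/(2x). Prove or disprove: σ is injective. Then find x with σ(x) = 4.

Suppose σ(x_1) = σ(x_2). Cross-multiplying: (−x_1 − 4)(2x_2) = (−x_2 − 4)(2x_1).
Expanding both sides and cancelling the symmetric terms leaves 8·(x_1 − x_2) = 0. Since 8 ≠ 0, x_1 = x_2. Thus σ is injective.
Solving σ(x) = 4: cross-multiplying gives −x − 4 = 4(2x), which rearranges to −9x = 4, so x = −4/9.

-4/9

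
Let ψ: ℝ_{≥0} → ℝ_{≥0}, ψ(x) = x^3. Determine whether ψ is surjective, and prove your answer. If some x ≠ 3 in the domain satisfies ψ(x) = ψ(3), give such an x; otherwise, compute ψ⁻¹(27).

For any y ∈ ℝ_{≥0}, x = y^{1/3} ∈ ℝ_{≥0} gives ψ(x) = y, so ψ is surjective.
Since x ↦ x^3 is strictly increasing on ℝ_{≥0}, it is injective there, so no x ≠ 3 in the domain has ψ(x) = ψ(3). We therefore compute ψ⁻¹(27) = 27^{1/3} = 3 (indeed 3^3 = 27).

3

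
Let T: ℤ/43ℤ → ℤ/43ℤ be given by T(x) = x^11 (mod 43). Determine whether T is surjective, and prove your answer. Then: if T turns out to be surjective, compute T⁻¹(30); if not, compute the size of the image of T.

Since 43 is prime, the nonzero elements of ℤ/43ℤ form a cyclic group of order 42.
As gcd(11, 42) = 1, raising to the 11th power is a bijection on this group: if u^11 ≡ v^11 then (uv^{−1})^11 = 1, and the only element of order dividing gcd(11, 42) = 1 is 1, so u = v.
With T(0) = 0 this makes T injective on all of ℤ/43ℤ, hence bijective (finite equal-size domain and codomain). In particular T is surjective.
Since T is surjective, we find the preimage of 30. The inverse of x ↦ x^11 on (ℤ/43ℤ)^× is x ↦ x^23, because 11·23 = 253 = 6·42 + 1 ≡ 1 (mod 42) and x^{42} = 1 for x ≠ 0 (Fermat). So T⁻¹(30) = 30^23 mod 43.
Repeated squaring mod 43: 30^1 ≡ 30, 30^2 ≡ 30² = 900 ≡ 40, 30^4 ≡ 40² = 1600 ≡ 9, 30^8 ≡ 9² = 81 ≡ 38, 30^16 ≡ 38² = 1444 ≡ 25. Since 23 = 16 + 4 + 2 + 1, 30^23 ≡ 25·9·40·30: 25·9 = 225 ≡ 10, then 10·40 = 400 ≡ 13, then 13·30 = 390 ≡ 3. So 30^23 ≡ 3 (mod 43).
Hence T⁻¹(30) = 3.

3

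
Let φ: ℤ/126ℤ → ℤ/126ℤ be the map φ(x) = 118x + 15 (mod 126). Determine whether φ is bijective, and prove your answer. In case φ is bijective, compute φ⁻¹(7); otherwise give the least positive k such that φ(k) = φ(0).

63

Recall: φ is injective if φ(a) = φ(b) implies a = b.
We have gcd(118, 126) = 2 > 1. Taking a = 0 and b = 63: φ(0) = 15 and φ(63) = 118·63 + 15 = 7449 ≡ 15 (mod 126).
So φ(0) = φ(63) while 0 ≠ 63, thus φ is not injective, hence not bijective.
Since φ is not bijective, we find the least positive k with φ(k) = φ(0): this means 118k ≡ 0 (mod 126), i.e. 126 ∣ 118k. Since gcd(118, 126) = 2, dividing through by 2 this holds exactly when 63 ∣ 59k, and as gcd(59, 63) = 1, exactly when 63 ∣ k.
The smallest positive such k is 63.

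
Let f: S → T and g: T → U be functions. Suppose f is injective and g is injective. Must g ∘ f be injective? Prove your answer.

Suppose (g ∘ f)(x_1) = (g ∘ f)(x_2), i.e. g(f(x_1)) = g(f(x_2)).
Since g is injective, f(x_1) = f(x_2). Since f is injective, x_1 = x_2. Therefore g ∘ f is injective.

injective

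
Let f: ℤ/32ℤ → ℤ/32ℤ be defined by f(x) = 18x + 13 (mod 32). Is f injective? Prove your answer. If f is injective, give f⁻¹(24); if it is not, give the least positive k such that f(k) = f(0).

16

Recall: f is injective if f(u) = f(v) implies u = v.
We have gcd(18, 32) = 2 > 1. Taking u = 0 and v = 16: f(0) = 13 and f(16) = 18·16 + 13 = 301 ≡ 13 (mod 32).
So f(0) = f(16) while 0 ≠ 16, so f is not injective.
Since f is not injective, we find the least positive k with f(k) = f(0): this means 18k ≡ 0 (mod 32), i.e. 32 ∣ 18k. Since gcd(18, 32) = 2, dividing through by 2 this holds exactly when 16 ∣ 9k, and as gcd(9, 16) = 1, exactly when 16 ∣ k.
The smallest positive such k is 16.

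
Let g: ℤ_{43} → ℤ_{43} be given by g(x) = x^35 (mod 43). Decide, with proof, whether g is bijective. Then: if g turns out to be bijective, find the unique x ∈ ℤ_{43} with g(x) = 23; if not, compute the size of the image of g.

g(1) = 1^35 = 1.
g(4): Repeated squaring mod 43: 4^1 ≡ 4, 4^2 ≡ 4² = 16, 4^4 ≡ 16² = 256 ≡ 41, 4^8 ≡ 41² = 1681 ≡ 4, 4^16 ≡ 4² = 16, 4^32 ≡ 16² = 256 ≡ 41. Since 35 = 32 + 2 + 1, 4^35 ≡ 41·16·4: 41·16 = 656 ≡ 11, then 11·4 = 44 ≡ 1. So 4^35 ≡ 1 (mod 43).
So g(1) = g(4) = 1 while 1 ≠ 4, so g is not injective, hence not bijective.
Since g is not bijective, we determine |image(g)|. Computing x^35 mod 43 for each x (by repeated squaring, reducing mod 43 at every step), the values g(0), g(1), …, g(42) are: 0, 1, 42, 7, 1, 7, 36, 37, 42, 6, 36, 1, 7, 6, 6, 6, 1, 6, 37, 7, 7, 1, 42, 36, 36, 6, 37, 42, 37, 37, 37, 36, 42, 7, 37, 1, 6, 7, 36, 42, 36, 1, 42.
The distinct values are {0, 1, 6, 7, 36, 37, 42}; there are 7 of them.

7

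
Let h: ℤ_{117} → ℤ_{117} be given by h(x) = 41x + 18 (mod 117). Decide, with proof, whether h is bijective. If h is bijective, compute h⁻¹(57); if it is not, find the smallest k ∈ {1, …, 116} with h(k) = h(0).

Suppose h(u) = h(v) in ℤ_{117}. Then 41u + 18 ≡ 41v + 18 (mod 117), hence 41(u − v) ≡ 0 (mod 117).
Since gcd(41, 117) = 1, 41 is invertible modulo 117, so u − v ≡ 0 (mod 117), i.e. u = v.
We now compute 41⁻¹ mod 117 explicitly. Euclid's algorithm: 117 = 2·41 + 35, 41 = 1·35 + 6, 35 = 5·6 + 5, 6 = 1·5 + 1; back-substituting gives 1 = 20·41 − 7·117, so 41⁻¹ ≡ 20 (mod 117).
Then y ↦ 20(y − 18) is a two-sided inverse to h, so every y ∈ ℤ_{117} has a preimage.
Therefore h is bijective.
Since h is bijective, we find h⁻¹(57): we need 41x ≡ 57 − 18 ≡ 39 (mod 117). Using 41⁻¹ = 20: x ≡ 20·39 = 780 = 6·117 + 78, so x = 78.
Check: h(78) = 41·78 + 18 = 3216 = 27·117 + 57 ≡ 57 (mod 117).

78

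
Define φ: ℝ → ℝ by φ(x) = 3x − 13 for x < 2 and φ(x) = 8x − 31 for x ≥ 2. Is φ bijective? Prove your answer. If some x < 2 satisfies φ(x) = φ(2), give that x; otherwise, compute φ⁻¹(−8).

Both pieces are strictly increasing (slopes 3 and 8), so each is injective on its own interval.
The left piece maps (−∞, 2) onto (−∞, −7); the right piece maps [2, ∞) onto [−15, ∞).
These images overlap. In particular φ(2) = −15 (right piece), and solving 3x − 13 = −15 on the left piece gives x = −2/3 < 2.
So φ(−2/3) = φ(2) with −2/3 ≠ 2, and φ is not injective, hence not bijective. This x = −2/3 is the requested value below 2.

-2/3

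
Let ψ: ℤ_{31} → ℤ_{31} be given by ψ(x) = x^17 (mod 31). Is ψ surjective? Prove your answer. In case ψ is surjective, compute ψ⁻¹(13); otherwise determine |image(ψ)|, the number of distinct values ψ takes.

Since 31 is prime, the nonzero elements of ℤ_{31} form a cyclic group of order 30.
As gcd(17, 30) = 1, raising to the 17th power is a bijection on this group: if s^17 ≡ t^17 then (st^{−1})^17 = 1, and the only element of order dividing gcd(17, 30) = 1 is 1, so s = t.
With ψ(0) = 0 this makes ψ injective on all of ℤ_{31}, hence bijective (finite equal-size domain and codomain). In particular ψ is surjective.
Since ψ is surjective, we find the preimage of 13. The inverse of x ↦ x^17 on (ℤ_{31})^× is x ↦ x^23, because 17·23 = 391 = 13·30 + 1 ≡ 1 (mod 30) and x^{30} = 1 for x ≠ 0 (Fermat). So ψ⁻¹(13) = 13^23 mod 31.
Repeated squaring mod 31: 13^1 ≡ 13, 13^2 ≡ 13² = 169 ≡ 14, 13^4 ≡ 14² = 196 ≡ 10, 13^8 ≡ 10² = 100 ≡ 7, 13^16 ≡ 7² = 49 ≡ 18. Since 23 = 16 + 4 + 2 + 1, 13^23 ≡ 18·10·14·13: 18·10 = 180 ≡ 25, then 25·14 = 350 ≡ 9, then 9·13 = 117 ≡ 24. So 13^23 ≡ 24 (mod 31).
Hence ψ⁻¹(13) = 24.

24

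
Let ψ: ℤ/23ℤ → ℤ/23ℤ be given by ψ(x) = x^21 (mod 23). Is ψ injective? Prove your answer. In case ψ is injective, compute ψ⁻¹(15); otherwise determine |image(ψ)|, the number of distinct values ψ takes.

20

Since 23 is prime, the nonzero elements of ℤ/23ℤ form a cyclic group of order 22.
As gcd(21, 22) = 1, raising to the 21st power is a bijection on this group: if u^21 ≡ v^21 then (uv^{−1})^21 = 1, and the only element of order dividing gcd(21, 22) = 1 is 1, so u = v.
With ψ(0) = 0 this makes ψ injective on all of ℤ/23ℤ, hence bijective (finite equal-size domain and codomain). In particular ψ is injective.
Since ψ is injective, we find the preimage of 15. The inverse of x ↦ x^21 on (ℤ/23ℤ)^× is x ↦ x^21, because 21·21 = 441 = 20·22 + 1 ≡ 1 (mod 22) and x^{22} = 1 for x ≠ 0 (Fermat). So ψ⁻¹(15) = 15^21 mod 23.
Repeated squaring mod 23: 15^1 ≡ 15, 15^2 ≡ 15² = 225 ≡ 18, 15^4 ≡ 18² = 324 ≡ 2, 15^8 ≡ 2² = 4, 15^16 ≡ 4² = 16. Since 21 = 16 + 4 + 1, 15^21 ≡ 16·2·15: 16·2 = 32 ≡ 9, then 9·15 = 135 ≡ 20. So 15^21 ≡ 20 (mod 23).
Hence ψ⁻¹(15) = 20.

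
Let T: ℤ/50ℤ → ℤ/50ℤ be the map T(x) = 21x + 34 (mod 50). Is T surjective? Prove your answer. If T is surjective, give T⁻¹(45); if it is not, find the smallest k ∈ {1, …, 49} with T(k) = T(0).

Since gcd(21, 50) = 1, 21 is invertible modulo 50. Euclid's algorithm: 50 = 2·21 + 8, 21 = 2·8 + 5, 8 = 1·5 + 3, 5 = 1·3 + 2, 3 = 1·2 + 1; back-substituting gives 1 = 31·21 − 13·50, so 21⁻¹ ≡ 31 (mod 50).
For any y ∈ ℤ/50ℤ, x = 31(y − 34) mod 50 satisfies T(x) = 21·31(y − 34) + 34 ≡ y (since 21·31 ≡ 1 mod 50). So every y has a preimage.
So T is surjective.
Since T is surjective, we find T⁻¹(45): we need 21x ≡ 45 − 34 ≡ 11 (mod 50). Using 21⁻¹ = 31: x ≡ 31·11 = 341 = 6·50 + 41, so x = 41.
Check: T(41) = 21·41 + 34 = 895 = 17·50 + 45 ≡ 45 (mod 50).

41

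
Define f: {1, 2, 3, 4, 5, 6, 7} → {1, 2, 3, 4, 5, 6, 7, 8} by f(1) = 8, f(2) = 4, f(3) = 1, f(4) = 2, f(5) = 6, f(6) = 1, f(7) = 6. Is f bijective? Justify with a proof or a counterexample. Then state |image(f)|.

f(3) = 1 = f(6) with 3 ≠ 6, so f is not injective, hence not bijective.
The image of f is {1, 2, 4, 6, 8}, which has 5 elements.

5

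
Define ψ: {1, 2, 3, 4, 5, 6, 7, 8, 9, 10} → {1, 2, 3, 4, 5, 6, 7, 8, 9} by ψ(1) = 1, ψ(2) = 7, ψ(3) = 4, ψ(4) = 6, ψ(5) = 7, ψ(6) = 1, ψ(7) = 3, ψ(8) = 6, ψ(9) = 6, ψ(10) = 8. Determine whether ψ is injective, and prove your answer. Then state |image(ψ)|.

ψ(2) = 7 = ψ(5) with 2 ≠ 5, so ψ is not injective.
The image of ψ is {1, 3, 4, 6, 7, 8}, which has 6 elements.

6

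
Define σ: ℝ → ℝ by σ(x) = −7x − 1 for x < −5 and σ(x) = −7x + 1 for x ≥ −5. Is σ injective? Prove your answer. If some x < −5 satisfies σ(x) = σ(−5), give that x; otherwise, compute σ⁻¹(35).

-37/7

Both pieces are strictly decreasing (slopes −7 and −7), so each is injective on its own interval.
The left piece maps (−∞, −5) onto (34, ∞); the right piece maps [−5, ∞) onto (−∞, 36].
These images overlap. In particular σ(−5) = 36 (right piece), and solving −7x − 1 = 36 on the left piece gives x = −37/7 < −5.
So σ(−37/7) = σ(−5) with −37/7 ≠ −5, and σ is not injective. This x = −37/7 is the requested value below −5.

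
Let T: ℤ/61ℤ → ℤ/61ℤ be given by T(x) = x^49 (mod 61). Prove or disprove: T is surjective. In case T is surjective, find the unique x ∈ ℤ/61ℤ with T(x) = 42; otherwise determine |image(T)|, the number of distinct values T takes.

Since 61 is prime, the nonzero elements of ℤ/61ℤ form a cyclic group of order 60.
As gcd(49, 60) = 1, raising to the 49th power is a bijection on this group: if x_1^49 ≡ x_2^49 then (x_1x_2^{−1})^49 = 1, and the only element of order dividing gcd(49, 60) = 1 is 1, so x_1 = x_2.
With T(0) = 0 this makes T injective on all of ℤ/61ℤ, hence bijective (finite equal-size domain and codomain). In particular T is surjective.
Since T is surjective, we find the preimage of 42. The inverse of x ↦ x^49 on (ℤ/61ℤ)^× is x ↦ x^49, because 49·49 = 2401 = 40·60 + 1 ≡ 1 (mod 60) and x^{60} = 1 for x ≠ 0 (Fermat). So T⁻¹(42) = 42^49 mod 61.
Repeated squaring mod 61: 42^1 ≡ 42, 42^2 ≡ 42² = 1764 ≡ 56, 42^4 ≡ 56² = 3136 ≡ 25, 42^8 ≡ 25² = 625 ≡ 15, 42^16 ≡ 15² = 225 ≡ 42, 42^32 ≡ 42² = 1764 ≡ 56. Since 49 = 32 + 16 + 1, 42^49 ≡ 56·42·42: 56·42 = 2352 ≡ 34, then 34·42 = 1428 ≡ 25. So 42^49 ≡ 25 (mod 61).
Hence T⁻¹(42) = 25.

25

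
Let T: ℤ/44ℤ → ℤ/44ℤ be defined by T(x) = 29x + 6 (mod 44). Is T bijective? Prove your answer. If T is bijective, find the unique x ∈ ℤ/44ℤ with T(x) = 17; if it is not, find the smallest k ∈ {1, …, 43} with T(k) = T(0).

11

By definition, T is injective if T(u) = T(v) implies u = v.
Suppose T(u) = T(v) in ℤ/44ℤ. Then 29u + 6 ≡ 29v + 6 (mod 44), therefore 29(u − v) ≡ 0 (mod 44).
Since gcd(29, 44) = 1, 29 is invertible modulo 44, thus u − v ≡ 0 (mod 44), i.e. u = v.
We now compute 29⁻¹ mod 44 explicitly. Euclid's algorithm: 44 = 1·29 + 15, 29 = 1·15 + 14, 15 = 1·14 + 1; back-substituting gives 1 = 41·29 − 27·44, so 29⁻¹ ≡ 41 (mod 44).
For any y ∈ ℤ/44ℤ, x = 41(y − 6) mod 44 satisfies T(x) = 29·41(y − 6) + 6 ≡ y (since 29·41 ≡ 1 mod 44). So every y has a preimage.
So T is bijective.
Since T is bijective, we find T⁻¹(17): we need 29x ≡ 17 − 6 ≡ 11 (mod 44). Using 29⁻¹ = 41: x ≡ 41·11 = 451 = 10·44 + 11, so x = 11.
Check: T(11) = 29·11 + 6 = 325 = 7·44 + 17 ≡ 17 (mod 44).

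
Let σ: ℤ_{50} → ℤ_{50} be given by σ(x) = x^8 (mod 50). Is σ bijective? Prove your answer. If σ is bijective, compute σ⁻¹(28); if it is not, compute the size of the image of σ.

σ(1) = 1^8 = 1.
σ(7): Repeated squaring mod 50: 7^1 ≡ 7, 7^2 ≡ 7² = 49, 7^4 ≡ 49² = 2401 ≡ 1, 7^8 ≡ 1² = 1. So 7^8 ≡ 1 (mod 50).
So σ(1) = σ(7) = 1 while 1 ≠ 7, therefore σ is not injective, hence not bijective.
Since σ is not bijective, we determine |image(σ)|. Computing x^8 mod 50 for each x (by repeated squaring, reducing mod 50 at every step), the values σ(0), σ(1), …, σ(49) are: 0, 1, 6, 11, 36, 25, 16, 1, 16, 21, 0, 31, 46, 21, 6, 25, 46, 41, 26, 41, 0, 11, 36, 31, 26, 25, 26, 31, 36, 11, 0, 41, 26, 41, 46, 25, 6, 21, 46, 31, 0, 21, 16, 1, 16, 25, 36, 11, 6, 1.
The distinct values are {0, 1, 6, 11, 16, 21, 25, 26, 31, 36, 41, 46}; there are 12 of them.

12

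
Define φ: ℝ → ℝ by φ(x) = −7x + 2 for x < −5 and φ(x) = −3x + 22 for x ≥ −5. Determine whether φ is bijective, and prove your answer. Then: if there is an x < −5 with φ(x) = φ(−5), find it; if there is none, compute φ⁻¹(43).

Both pieces are strictly decreasing (slopes −7 and −3), so each is injective on its own interval.
The left piece maps (−∞, −5) onto (37, ∞); the right piece maps [−5, ∞) onto (−∞, 37].
Since 37 = 37, the images partition ℝ: φ is injective and surjective, hence bijective.
Because the two images are disjoint, no x < −5 has φ(x) = φ(−5), so we compute φ⁻¹(43): 43 lies in (37, ∞), so solve −7x + 2 = 43: x = (43 − 2)/(−7) = −41/7.

-41/7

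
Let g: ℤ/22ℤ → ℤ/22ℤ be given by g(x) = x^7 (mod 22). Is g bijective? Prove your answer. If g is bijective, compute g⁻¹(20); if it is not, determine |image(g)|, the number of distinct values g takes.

14

Computing x^7 mod 22 for each x (by repeated squaring, reducing mod 22 at every step), the values g(0), g(1), …, g(21) are: 0, 1, 18, 9, 16, 3, 8, 17, 2, 15, 10, 11, 12, 7, 20, 5, 14, 19, 6, 13, 4, 21.
Every element of ℤ/22ℤ appears exactly once in this list, so g is a bijection, and in particular bijective.
Since g is bijective, we read off the preimage of 20 from the same table: g(14) = 20, so g⁻¹(20) = 14.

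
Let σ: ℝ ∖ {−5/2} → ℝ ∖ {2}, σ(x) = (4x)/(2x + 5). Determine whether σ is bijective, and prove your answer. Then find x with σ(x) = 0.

0

Suppose σ(a) = σ(b). Cross-multiplying: (4a)(2b + 5) = (4b)(2a + 5).
Expanding both sides and cancelling the symmetric terms leaves 20·(a − b) = 0. Since 20 ≠ 0, a = b. Therefore σ is injective.
For any y ≠ 2, solving y(2x + 5) = 4x for x gives a well-defined x ≠ −5/2. So σ is surjective.
Therefore σ is bijective.
Solving σ(x) = 0: cross-multiplying gives 4x = 0(2x + 5), which rearranges to 4x = 0, so x = 0.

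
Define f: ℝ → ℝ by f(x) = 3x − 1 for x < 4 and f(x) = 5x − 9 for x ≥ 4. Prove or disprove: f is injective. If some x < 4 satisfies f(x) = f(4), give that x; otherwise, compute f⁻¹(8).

Both pieces are strictly increasing (slopes 3 and 5), so each is injective on its own interval.
The left piece maps (−∞, 4) onto (−∞, 11); the right piece maps [4, ∞) onto [11, ∞).
These images are disjoint, so no value is attained by both pieces. Hence f is injective.
Because the two images are disjoint, no x < 4 has f(x) = f(4), so we compute f⁻¹(8): 8 lies in (−∞, 11), so solve 3x − 1 = 8: x = (8 + 1)/3 = 3.

3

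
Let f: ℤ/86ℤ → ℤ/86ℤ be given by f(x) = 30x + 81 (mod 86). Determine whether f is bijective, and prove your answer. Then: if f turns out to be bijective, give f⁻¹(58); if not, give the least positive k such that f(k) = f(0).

We have gcd(30, 86) = 2 > 1. Taking x_1 = 0 and x_2 = 43: f(0) = 81 and f(43) = 30·43 + 81 = 1371 ≡ 81 (mod 86).
So f(0) = f(43) while 0 ≠ 43, therefore f is not injective, hence not bijective.
Since f is not bijective, we find the least positive k with f(k) = f(0): this means 30k ≡ 0 (mod 86), i.e. 86 ∣ 30k. Since gcd(30, 86) = 2, dividing through by 2 this holds exactly when 43 ∣ 15k, and as gcd(15, 43) = 1, exactly when 43 ∣ k.
The smallest positive such k is 43.

43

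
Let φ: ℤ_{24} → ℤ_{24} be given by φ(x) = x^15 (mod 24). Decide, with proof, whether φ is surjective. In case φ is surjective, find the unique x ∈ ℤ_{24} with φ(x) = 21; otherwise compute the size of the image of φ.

15

φ(0) = 0^15 = 0.
φ(6): Repeated squaring mod 24: 6^1 ≡ 6, 6^2 ≡ 6² = 36 ≡ 12, 6^4 ≡ 12² = 144 ≡ 0, 6^8 ≡ 0² = 0. Since 15 = 8 + 4 + 2 + 1, 6^15 ≡ 0·0·12·6: 0·0 = 0, then 0·12 = 0, then 0·6 = 0. So 6^15 ≡ 0 (mod 24).
So φ(0) = φ(6) = 0 while 0 ≠ 6, therefore φ is not injective.
A non-injective map from the 24-element set ℤ_{24} to itself takes at most 23 distinct values, so it cannot be surjective. So φ is not surjective.
Since φ is not surjective, we determine |image(φ)|. Computing x^15 mod 24 for each x (by repeated squaring, reducing mod 24 at every step), the values φ(0), φ(1), …, φ(23) are: 0, 1, 8, 3, 16, 5, 0, 7, 8, 9, 16, 11, 0, 13, 8, 15, 16, 17, 0, 19, 8, 21, 16, 23.
The distinct values are {0, 1, 3, 5, 7, 8, 9, 11, 13, 15, 16, 17, 19, 21, 23}; there are 15 of them.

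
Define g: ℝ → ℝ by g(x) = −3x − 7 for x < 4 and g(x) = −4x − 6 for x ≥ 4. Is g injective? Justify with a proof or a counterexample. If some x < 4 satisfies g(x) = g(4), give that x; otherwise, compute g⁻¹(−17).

Both pieces are strictly decreasing (slopes −3 and −4), so each is injective on its own interval.
The left piece maps (−∞, 4) onto (−19, ∞); the right piece maps [4, ∞) onto (−∞, −22].
These images are disjoint, so no value is attained by both pieces. So g is injective.
Because the two images are disjoint, no x < 4 has g(x) = g(4), so we compute g⁻¹(−17): −17 lies in (−19, ∞), so solve −3x − 7 = −17: x = (−17 + 7)/(−3) = 10/3.

10/3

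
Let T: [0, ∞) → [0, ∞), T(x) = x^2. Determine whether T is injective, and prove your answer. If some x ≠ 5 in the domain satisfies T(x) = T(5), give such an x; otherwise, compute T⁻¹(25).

5

On [0, ∞), x ↦ x^2 is strictly increasing, so T(s) = T(t) forces s = t. So T is injective.
Since x ↦ x^2 is strictly increasing on [0, ∞), it is injective there, so no x ≠ 5 in the domain has T(x) = T(5). We therefore compute T⁻¹(25) = 25^{1/2} = 5 (indeed 5^2 = 25).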